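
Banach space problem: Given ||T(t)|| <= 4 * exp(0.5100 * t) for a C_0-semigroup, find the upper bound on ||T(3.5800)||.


||T(3.5800)|| <= 4 * exp(0.5100 * 3.5800)
= 4 * exp(1.8258)
= 4 * 6.2078
= 24.8310

24.8310


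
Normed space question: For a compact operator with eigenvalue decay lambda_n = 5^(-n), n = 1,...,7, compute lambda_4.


The eigenvalue formula gives lambda_4 = 1/5^4
= 1/625
= 0.0016

0.0016


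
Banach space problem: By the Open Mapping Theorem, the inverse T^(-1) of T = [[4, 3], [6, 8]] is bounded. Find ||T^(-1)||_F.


det(T) = 4*8 - 3*6 = 14
T^(-1) = (1/14) * [[8, -3], [-6, 4]] = [[0.5714, -0.2143], [-0.4286, 0.2857]]
||T^(-1)||_F^2 = 0.5714^2 + (-0.2143)^2 + (-0.4286)^2 + 0.2857^2 = 0.6378
||T^(-1)||_F = sqrt(0.6378) = 0.7986

0.7986


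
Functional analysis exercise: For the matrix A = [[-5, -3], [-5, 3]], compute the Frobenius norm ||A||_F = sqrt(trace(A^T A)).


||A||_F^2 = sum a_ij^2
= (-5)^2 + (-3)^2 + (-5)^2 + 3^2
= 25 + 9 + 25 + 9 = 68
||A||_F = sqrt(68) = 8.2462

8.2462


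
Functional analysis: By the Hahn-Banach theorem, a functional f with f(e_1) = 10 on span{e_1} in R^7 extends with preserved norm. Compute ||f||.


The norm of f is given by ||f|| = sup_{||x||=1} |f(x)|.
On span{e_1}, ||e_1|| = 1, so ||f|| = |f(e_1)| / ||e_1||
= |10| / 1 = 10.0000

10.0000


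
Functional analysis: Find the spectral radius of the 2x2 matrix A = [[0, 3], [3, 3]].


For a 2x2 matrix, eigenvalues satisfy lambda^2 - (trace)*lambda + det = 0
trace = 0 + 3 = 3
det = 0*3 - 3*3 = -9
discriminant = 3^2 - 4*(-9) = 45
spectral radius = max |eigenvalue| = 4.8541

4.8541


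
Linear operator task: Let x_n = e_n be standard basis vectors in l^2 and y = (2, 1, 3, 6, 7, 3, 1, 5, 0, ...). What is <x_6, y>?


x_6 = e_6 is the standard basis vector with 1 in position 6.
<x_6, y> = y_6 = 3
As n -> infinity, <x_n, y> -> 0, confirming weak convergence of (x_n) to 0.

3


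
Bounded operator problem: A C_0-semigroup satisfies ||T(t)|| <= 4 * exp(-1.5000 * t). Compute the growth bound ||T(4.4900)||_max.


||T(4.4900)|| <= 4 * exp(-1.5000 * 4.4900)
= 4 * exp(-6.7350)
= 4 * 0.0012
= 0.0048

0.0048


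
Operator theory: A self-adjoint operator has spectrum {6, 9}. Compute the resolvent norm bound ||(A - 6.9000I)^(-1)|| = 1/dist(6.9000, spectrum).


dist(6.9000, {6, 9}) = min(|6.9000 - 6|, |6.9000 - 9|)
= min(0.9000, 2.1000) = 0.9000
Resolvent bound = 1/0.9000 = 1.1111

1.1111


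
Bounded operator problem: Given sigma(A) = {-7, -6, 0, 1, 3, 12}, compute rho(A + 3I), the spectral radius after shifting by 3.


Spectrum of A + 3I = {-4, -3, 3, 4, 6, 15}
Spectral radius = max |lambda| over the shifted spectrum
= max(4, 3, 3, 4, 6, 15) = 15

15


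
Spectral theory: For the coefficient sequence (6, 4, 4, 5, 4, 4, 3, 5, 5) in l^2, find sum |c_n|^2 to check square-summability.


sum |c_n|^2 = 6^2 + 4^2 + 4^2 + 5^2 + 4^2 + 4^2 + 3^2 + 5^2 + 5^2
= 36 + 16 + 16 + 25 + 16 + 16 + 9 + 25 + 25
= 184

184


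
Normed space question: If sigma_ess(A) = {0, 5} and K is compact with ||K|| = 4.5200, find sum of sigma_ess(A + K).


By Weyl's theorem, the essential spectrum is invariant under compact perturbations.
sigma_ess(A + K) = sigma_ess(A) = {0, 5}
Sum = 0 + 5 = 5

5


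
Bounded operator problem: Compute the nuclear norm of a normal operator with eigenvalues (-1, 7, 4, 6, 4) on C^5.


For a normal operator, singular values equal |eigenvalues|.
Trace norm = sum |lambda_i| = 1 + 7 + 4 + 6 + 4
= 22

22


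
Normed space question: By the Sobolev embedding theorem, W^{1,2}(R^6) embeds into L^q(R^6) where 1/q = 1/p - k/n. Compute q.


Using the Sobolev embedding formula: 1/q = 1/p - k/n
1/q = 1/2 - 1/6 = 1/3
q = 1/(1/3) = 3

3.0000


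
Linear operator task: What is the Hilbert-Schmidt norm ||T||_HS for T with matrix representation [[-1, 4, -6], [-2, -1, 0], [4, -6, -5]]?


The Hilbert-Schmidt norm is sqrt(sum of squares of all entries).
Sum of squares = (-1)^2 + 4^2 + (-6)^2 + (-2)^2 + (-1)^2 + 0^2 + 4^2 + (-6)^2 + (-5)^2
= 1 + 16 + 36 + 4 + 1 + 0 + 16 + 36 + 25 = 135
||T||_HS = sqrt(135) = 11.6190

11.6190


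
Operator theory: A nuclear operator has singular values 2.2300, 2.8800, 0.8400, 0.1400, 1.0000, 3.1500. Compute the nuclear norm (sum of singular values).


The nuclear norm is the sum of all singular values.
||T||_1 = 2.2300 + 2.8800 + 0.8400 + 0.1400 + 1.0000 + 3.1500
= 10.2400

10.2400


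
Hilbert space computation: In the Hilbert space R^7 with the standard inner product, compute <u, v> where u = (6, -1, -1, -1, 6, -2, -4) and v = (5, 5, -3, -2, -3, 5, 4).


Computing the standard inner product <u, v> = sum u_i * v_i
= 6*5 + -1*5 + -1*-3 + -1*-2 + 6*-3 + -2*5 + -4*4
= 30 + -5 + 3 + 2 + -18 + -10 + -16
= -14

-14


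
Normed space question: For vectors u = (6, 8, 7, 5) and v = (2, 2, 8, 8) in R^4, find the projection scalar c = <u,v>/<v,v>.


Computing <u,v> = 6*2 + 8*2 + 7*8 + 5*8 = 124
Computing <v,v> = 2^2 + 2^2 + 8^2 + 8^2 = 136
Projection coefficient = 124/136 = 0.9118

0.9118


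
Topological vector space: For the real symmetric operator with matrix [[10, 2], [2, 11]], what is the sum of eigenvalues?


For a self-adjoint (symmetric) matrix, the eigenvalues are real.
The sum of eigenvalues equals the trace of the matrix.
trace = 10 + 11 = 21

21


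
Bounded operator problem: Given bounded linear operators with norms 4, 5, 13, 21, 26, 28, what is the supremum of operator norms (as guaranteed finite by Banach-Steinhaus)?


By the Uniform Boundedness Principle, the supremum of norms is finite.
sup_k ||T_k|| = max(4, 5, 13, 21, 26, 28) = 28

28


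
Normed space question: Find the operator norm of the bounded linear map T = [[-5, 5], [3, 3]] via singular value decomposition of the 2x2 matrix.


A^T A = [[34, -16], [-16, 34]]
trace(A^T A) = 68, det(A^T A) = 900
discriminant = 68^2 - 4*900 = 1024
Largest eigenvalue of A^T A = (trace + sqrt(disc))/2 = 50.0000
||T|| = sqrt(50.0000) = 7.0711

7.0711


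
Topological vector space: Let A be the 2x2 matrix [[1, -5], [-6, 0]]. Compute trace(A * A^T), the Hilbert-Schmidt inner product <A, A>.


trace(A * A^T) = sum of squares of all entries
= 1^2 + (-5)^2 + (-6)^2 + 0^2
= 1 + 25 + 36 + 0
= 62

62


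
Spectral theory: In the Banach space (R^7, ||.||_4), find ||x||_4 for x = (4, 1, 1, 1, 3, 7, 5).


The l^4 norm = (sum |x_i|^4)^(1/4)
Sum of 4th powers = 256 + 1 + 1 + 1 + 81 + 2401 + 625 = 3366
||x||_4 = (3366)^(1/4) = 7.6169

7.6169


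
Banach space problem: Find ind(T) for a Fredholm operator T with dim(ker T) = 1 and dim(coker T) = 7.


The Fredholm index is defined as ind(T) = dim(ker T) - dim(coker T)
= 1 - 7
= -6

-6


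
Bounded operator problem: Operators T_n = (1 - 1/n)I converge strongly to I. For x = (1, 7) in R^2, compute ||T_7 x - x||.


T_7 x - x = (1 - 1/7)x - x = -x/7
||x|| = sqrt(50) = 7.0711
||T_7 x - x|| = ||x||/7 = 7.0711/7 = 1.0102

1.0102


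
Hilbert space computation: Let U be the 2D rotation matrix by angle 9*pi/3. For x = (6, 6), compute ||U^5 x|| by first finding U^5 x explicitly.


U is a rotation by theta = 9*pi/3
U^5 = rotation by 5*theta = 45*pi/3 = 3*pi/3 (mod 2*pi)
cos(3*pi/3) = -1.0000, sin(3*pi/3) = 0.0000
U^5 x = (-1.0000 * 6 - 0.0000 * 6, 0.0000 * 6 + -1.0000 * 6)
= (-6.0000, -6.0000)
||U^5 x|| = sqrt((-6.0000)^2 + (-6.0000)^2) = sqrt(72.0000) = 8.4853

8.4853


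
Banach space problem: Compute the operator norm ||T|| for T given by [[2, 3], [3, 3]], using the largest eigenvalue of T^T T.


A^T A = [[13, 15], [15, 18]]
trace(A^T A) = 31, det(A^T A) = 9
discriminant = 31^2 - 4*9 = 925
Largest eigenvalue of A^T A = (trace + sqrt(disc))/2 = 30.7069
||T|| = sqrt(30.7069) = 5.5414

5.5414


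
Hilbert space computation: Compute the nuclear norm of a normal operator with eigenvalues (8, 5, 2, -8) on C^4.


For a normal operator, singular values equal |eigenvalues|.
Trace norm = sum |lambda_i| = 8 + 5 + 2 + 8
= 23

23


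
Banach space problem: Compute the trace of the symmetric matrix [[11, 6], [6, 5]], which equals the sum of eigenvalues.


For a self-adjoint (symmetric) matrix, the eigenvalues are real.
The sum of eigenvalues equals the trace of the matrix.
trace = 11 + 5 = 16

16


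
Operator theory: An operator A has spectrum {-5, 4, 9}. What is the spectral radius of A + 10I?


Spectrum of A + 10I = {5, 14, 19}
Spectral radius = max |lambda| over the shifted spectrum
= max(5, 14, 19) = 19

19


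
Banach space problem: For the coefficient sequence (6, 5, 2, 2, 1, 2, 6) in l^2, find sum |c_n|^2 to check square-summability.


sum |c_n|^2 = 6^2 + 5^2 + 2^2 + 2^2 + 1^2 + 2^2 + 6^2
= 36 + 25 + 4 + 4 + 1 + 4 + 36
= 110

110


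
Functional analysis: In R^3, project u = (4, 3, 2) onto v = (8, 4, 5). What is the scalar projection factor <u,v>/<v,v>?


Computing <u,v> = 4*8 + 3*4 + 2*5 = 54
Computing <v,v> = 8^2 + 4^2 + 5^2 = 105
Projection coefficient = 54/105 = 0.5143

0.5143


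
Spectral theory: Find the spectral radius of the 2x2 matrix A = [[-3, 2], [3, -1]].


For a 2x2 matrix, eigenvalues satisfy lambda^2 - (trace)*lambda + det = 0
trace = -3 + -1 = -4
det = -3*-1 - 2*3 = -3
discriminant = (-4)^2 - 4*(-3) = 28
spectral radius = max |eigenvalue| = 4.6458

4.6458


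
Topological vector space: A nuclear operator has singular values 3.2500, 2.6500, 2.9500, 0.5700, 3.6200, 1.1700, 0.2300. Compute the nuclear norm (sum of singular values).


The nuclear norm is the sum of all singular values.
||T||_1 = 3.2500 + 2.6500 + 2.9500 + 0.5700 + 3.6200 + 1.1700 + 0.2300
= 14.4400

14.4400


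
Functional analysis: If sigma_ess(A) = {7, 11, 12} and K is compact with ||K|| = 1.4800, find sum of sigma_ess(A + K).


By Weyl's theorem, the essential spectrum is invariant under compact perturbations.
sigma_ess(A + K) = sigma_ess(A) = {7, 11, 12}
Sum = 7 + 11 + 12 = 30

30


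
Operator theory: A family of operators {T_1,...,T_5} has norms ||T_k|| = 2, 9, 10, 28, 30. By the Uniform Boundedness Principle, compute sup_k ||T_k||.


By the Uniform Boundedness Principle, the supremum of norms is finite.
sup_k ||T_k|| = max(2, 9, 10, 28, 30) = 30

30


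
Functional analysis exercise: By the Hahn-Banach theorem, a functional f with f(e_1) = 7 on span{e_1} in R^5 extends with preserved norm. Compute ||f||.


The norm of f is given by ||f|| = sup_{||x||=1} |f(x)|.
On span{e_1}, ||e_1|| = 1, so ||f|| = |f(e_1)| / ||e_1||
= |7| / 1 = 7.0000

7.0000


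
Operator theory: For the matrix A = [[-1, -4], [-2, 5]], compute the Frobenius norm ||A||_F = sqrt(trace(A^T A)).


||A||_F^2 = sum a_ij^2
= (-1)^2 + (-4)^2 + (-2)^2 + 5^2
= 1 + 16 + 4 + 25 = 46
||A||_F = sqrt(46) = 6.7823

6.7823


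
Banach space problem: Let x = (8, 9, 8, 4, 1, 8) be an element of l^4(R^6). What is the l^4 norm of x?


The l^4 norm = (sum |x_i|^4)^(1/4)
Sum of 4th powers = 4096 + 6561 + 4096 + 256 + 1 + 4096 = 19106
||x||_4 = (19106)^(1/4) = 11.7569

11.7569


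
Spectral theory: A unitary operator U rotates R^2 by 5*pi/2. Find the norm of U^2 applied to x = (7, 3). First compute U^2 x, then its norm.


U is a rotation by theta = 5*pi/2
U^2 = rotation by 2*theta = 10*pi/2 = 2*pi/2 (mod 2*pi)
cos(2*pi/2) = -1.0000, sin(2*pi/2) = 0.0000
U^2 x = (-1.0000 * 7 - 0.0000 * 3, 0.0000 * 7 + -1.0000 * 3)
= (-7.0000, -3.0000)
||U^2 x|| = sqrt((-7.0000)^2 + (-3.0000)^2) = sqrt(58.0000) = 7.6158

7.6158


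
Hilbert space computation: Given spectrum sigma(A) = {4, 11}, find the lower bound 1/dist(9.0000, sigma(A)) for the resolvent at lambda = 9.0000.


dist(9.0000, {4, 11}) = min(|9.0000 - 4|, |9.0000 - 11|)
= min(5.0000, 2.0000) = 2.0000
Resolvent bound = 1/2.0000 = 0.5000

0.5000


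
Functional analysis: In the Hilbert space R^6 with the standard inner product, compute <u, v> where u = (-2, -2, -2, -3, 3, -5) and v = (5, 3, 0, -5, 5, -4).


Computing the standard inner product <u, v> = sum u_i * v_i
= -2*5 + -2*3 + -2*0 + -3*-5 + 3*5 + -5*-4
= -10 + -6 + 0 + 15 + 15 + 20
= 34

34


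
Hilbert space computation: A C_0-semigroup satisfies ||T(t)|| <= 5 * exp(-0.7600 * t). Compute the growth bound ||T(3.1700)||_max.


||T(3.1700)|| <= 5 * exp(-0.7600 * 3.1700)
= 5 * exp(-2.4092)
= 5 * 0.0899
= 0.4494

0.4494


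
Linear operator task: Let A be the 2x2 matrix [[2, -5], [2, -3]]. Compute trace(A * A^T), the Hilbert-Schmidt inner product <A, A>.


trace(A * A^T) = sum of squares of all entries
= 2^2 + (-5)^2 + 2^2 + (-3)^2
= 4 + 25 + 4 + 9
= 42

42


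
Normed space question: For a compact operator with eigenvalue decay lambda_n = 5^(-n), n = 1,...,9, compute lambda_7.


The eigenvalue formula gives lambda_7 = 1/5^7
= 1/78125
= 1.2800e-05

1.2800e-05


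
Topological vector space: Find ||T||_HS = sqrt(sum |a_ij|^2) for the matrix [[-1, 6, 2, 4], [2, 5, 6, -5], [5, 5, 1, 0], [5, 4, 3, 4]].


The Hilbert-Schmidt norm is sqrt(sum of squares of all entries).
Sum of squares = (-1)^2 + 6^2 + 2^2 + 4^2 + 2^2 + 5^2 + 6^2 + (-5)^2 + 5^2 + 5^2 + 1^2 + 0^2 + 5^2 + 4^2 + 3^2 + 4^2
= 1 + 36 + 4 + 16 + 4 + 25 + 36 + 25 + 25 + 25 + 1 + 0 + 25 + 16 + 9 + 16 = 264
||T||_HS = sqrt(264) = 16.2481

16.2481


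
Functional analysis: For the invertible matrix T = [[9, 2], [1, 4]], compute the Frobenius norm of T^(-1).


det(T) = 9*4 - 2*1 = 34
T^(-1) = (1/34) * [[4, -2], [-1, 9]] = [[0.1176, -0.0588], [-0.0294, 0.2647]]
||T^(-1)||_F^2 = 0.1176^2 + (-0.0588)^2 + (-0.0294)^2 + 0.2647^2 = 0.0882
||T^(-1)||_F = sqrt(0.0882) = 0.2970

0.2970


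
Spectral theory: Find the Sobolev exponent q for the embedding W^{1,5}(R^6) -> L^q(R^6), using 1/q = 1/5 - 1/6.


Using the Sobolev embedding formula: 1/q = 1/p - k/n
1/q = 1/5 - 1/6 = 1/30
q = 1/(1/30) = 30

30.0000


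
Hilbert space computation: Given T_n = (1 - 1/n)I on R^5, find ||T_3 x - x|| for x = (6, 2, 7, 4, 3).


T_3 x - x = (1 - 1/3)x - x = -x/3
||x|| = sqrt(114) = 10.6771
||T_3 x - x|| = ||x||/3 = 10.6771/3 = 3.5590

3.5590


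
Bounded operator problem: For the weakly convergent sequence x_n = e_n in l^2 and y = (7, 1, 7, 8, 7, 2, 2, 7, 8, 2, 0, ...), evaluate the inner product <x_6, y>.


x_6 = e_6 is the standard basis vector with 1 in position 6.
<x_6, y> = y_6 = 2
As n -> infinity, <x_n, y> -> 0, confirming weak convergence of (x_n) to 0.

2


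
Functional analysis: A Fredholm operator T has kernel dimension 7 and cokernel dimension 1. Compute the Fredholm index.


The Fredholm index is defined as ind(T) = dim(ker T) - dim(coker T)
= 7 - 1
= 6

6


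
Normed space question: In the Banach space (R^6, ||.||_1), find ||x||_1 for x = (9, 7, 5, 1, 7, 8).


The l^1 norm equals the sum of absolute values of all components.
||x||_1 = 9 + 7 + 5 + 1 + 7 + 8
= 37

37.0000


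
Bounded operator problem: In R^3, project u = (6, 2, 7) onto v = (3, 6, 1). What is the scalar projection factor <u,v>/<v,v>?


Computing <u,v> = 6*3 + 2*6 + 7*1 = 37
Computing <v,v> = 3^2 + 6^2 + 1^2 = 46
Projection coefficient = 37/46 = 0.8043

0.8043


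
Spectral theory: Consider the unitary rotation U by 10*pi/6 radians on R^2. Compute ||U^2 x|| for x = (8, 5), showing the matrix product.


U is a rotation by theta = 10*pi/6
U^2 = rotation by 2*theta = 20*pi/6 = 8*pi/6 (mod 2*pi)
cos(8*pi/6) = -0.5000, sin(8*pi/6) = -0.8660
U^2 x = (-0.5000 * 8 - -0.8660 * 5, -0.8660 * 8 + -0.5000 * 5)
= (0.3301, -9.4282)
||U^2 x|| = sqrt(0.3301^2 + (-9.4282)^2) = sqrt(89.0000) = 9.4340

9.4340


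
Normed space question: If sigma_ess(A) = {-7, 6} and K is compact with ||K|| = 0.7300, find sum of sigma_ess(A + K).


By Weyl's theorem, the essential spectrum is invariant under compact perturbations.
sigma_ess(A + K) = sigma_ess(A) = {-7, 6}
Sum = -7 + 6 = -1

-1


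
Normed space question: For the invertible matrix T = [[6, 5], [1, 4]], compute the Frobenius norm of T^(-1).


det(T) = 6*4 - 5*1 = 19
T^(-1) = (1/19) * [[4, -5], [-1, 6]] = [[0.2105, -0.2632], [-0.0526, 0.3158]]
||T^(-1)||_F^2 = 0.2105^2 + (-0.2632)^2 + (-0.0526)^2 + 0.3158^2 = 0.2161
||T^(-1)||_F = sqrt(0.2161) = 0.4648

0.4648


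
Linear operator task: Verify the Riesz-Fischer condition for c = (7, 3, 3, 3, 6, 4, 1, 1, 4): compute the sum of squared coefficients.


sum |c_n|^2 = 7^2 + 3^2 + 3^2 + 3^2 + 6^2 + 4^2 + 1^2 + 1^2 + 4^2
= 49 + 9 + 9 + 9 + 36 + 16 + 1 + 1 + 16
= 146

146


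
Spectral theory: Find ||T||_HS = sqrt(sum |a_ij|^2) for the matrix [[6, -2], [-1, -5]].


The Hilbert-Schmidt norm is sqrt(sum of squares of all entries).
Sum of squares = 6^2 + (-2)^2 + (-1)^2 + (-5)^2
= 36 + 4 + 1 + 25 = 66
||T||_HS = sqrt(66) = 8.1240

8.1240


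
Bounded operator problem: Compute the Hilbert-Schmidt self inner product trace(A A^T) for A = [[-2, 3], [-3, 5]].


trace(A * A^T) = sum of squares of all entries
= (-2)^2 + 3^2 + (-3)^2 + 5^2
= 4 + 9 + 9 + 25
= 47

47


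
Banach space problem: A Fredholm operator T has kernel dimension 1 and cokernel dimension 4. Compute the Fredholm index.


The Fredholm index is defined as ind(T) = dim(ker T) - dim(coker T)
= 1 - 4
= -3

-3


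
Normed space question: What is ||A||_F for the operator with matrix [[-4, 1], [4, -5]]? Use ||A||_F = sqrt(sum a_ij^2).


||A||_F^2 = sum a_ij^2
= (-4)^2 + 1^2 + 4^2 + (-5)^2
= 16 + 1 + 16 + 25 = 58
||A||_F = sqrt(58) = 7.6158

7.6158


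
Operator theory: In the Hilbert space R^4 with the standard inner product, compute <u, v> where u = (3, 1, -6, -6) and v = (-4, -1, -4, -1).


Computing the standard inner product <u, v> = sum u_i * v_i
= 3*-4 + 1*-1 + -6*-4 + -6*-1
= -12 + -1 + 24 + 6
= 17

17


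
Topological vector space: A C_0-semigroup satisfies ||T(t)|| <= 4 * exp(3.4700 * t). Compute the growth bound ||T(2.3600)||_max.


||T(2.3600)|| <= 4 * exp(3.4700 * 2.3600)
= 4 * exp(8.1892)
= 4 * 3601.8396
= 14407.3585

14407.3585


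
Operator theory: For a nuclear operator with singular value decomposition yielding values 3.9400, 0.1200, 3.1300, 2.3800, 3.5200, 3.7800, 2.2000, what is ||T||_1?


The nuclear norm is the sum of all singular values.
||T||_1 = 3.9400 + 0.1200 + 3.1300 + 2.3800 + 3.5200 + 3.7800 + 2.2000
= 19.0700

19.0700


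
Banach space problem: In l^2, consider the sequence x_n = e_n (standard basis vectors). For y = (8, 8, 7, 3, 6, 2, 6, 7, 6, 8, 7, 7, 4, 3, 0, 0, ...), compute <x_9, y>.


x_9 = e_9 is the standard basis vector with 1 in position 9.
<x_9, y> = y_9 = 6
As n -> infinity, <x_n, y> -> 0, confirming weak convergence of (x_n) to 0.

6


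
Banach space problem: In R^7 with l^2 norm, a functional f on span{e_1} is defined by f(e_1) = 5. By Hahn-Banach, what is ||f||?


The norm of f is given by ||f|| = sup_{||x||=1} |f(x)|.
On span{e_1}, ||e_1|| = 1, so ||f|| = |f(e_1)| / ||e_1||
= |5| / 1 = 5.0000

5.0000


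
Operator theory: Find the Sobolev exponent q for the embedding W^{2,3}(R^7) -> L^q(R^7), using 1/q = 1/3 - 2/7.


Using the Sobolev embedding formula: 1/q = 1/p - k/n
1/q = 1/3 - 2/7 = 1/21
q = 1/(1/21) = 21

21.0000


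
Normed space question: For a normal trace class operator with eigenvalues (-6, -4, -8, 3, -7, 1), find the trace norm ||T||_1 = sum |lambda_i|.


For a normal operator, singular values equal |eigenvalues|.
Trace norm = sum |lambda_i| = 6 + 4 + 8 + 3 + 7 + 1
= 29

29


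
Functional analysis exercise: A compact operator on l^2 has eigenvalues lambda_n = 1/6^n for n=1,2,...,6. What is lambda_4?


The eigenvalue formula gives lambda_4 = 1/6^4
= 1/1296
= 7.7160e-04

7.7160e-04


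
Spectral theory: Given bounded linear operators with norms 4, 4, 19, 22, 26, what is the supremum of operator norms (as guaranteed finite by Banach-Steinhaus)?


By the Uniform Boundedness Principle, the supremum of norms is finite.
sup_k ||T_k|| = max(4, 4, 19, 22, 26) = 26

26


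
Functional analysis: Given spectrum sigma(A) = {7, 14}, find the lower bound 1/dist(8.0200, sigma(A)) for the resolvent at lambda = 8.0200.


dist(8.0200, {7, 14}) = min(|8.0200 - 7|, |8.0200 - 14|)
= min(1.0200, 5.9800) = 1.0200
Resolvent bound = 1/1.0200 = 0.9804

0.9804


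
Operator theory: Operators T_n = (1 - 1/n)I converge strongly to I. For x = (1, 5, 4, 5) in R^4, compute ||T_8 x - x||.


T_8 x - x = (1 - 1/8)x - x = -x/8
||x|| = sqrt(67) = 8.1854
||T_8 x - x|| = ||x||/8 = 8.1854/8 = 1.0232

1.0232


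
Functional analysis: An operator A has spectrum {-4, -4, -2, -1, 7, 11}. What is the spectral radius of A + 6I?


Spectrum of A + 6I = {2, 2, 4, 5, 13, 17}
Spectral radius = max |lambda| over the shifted spectrum
= max(2, 2, 4, 5, 13, 17) = 17

17


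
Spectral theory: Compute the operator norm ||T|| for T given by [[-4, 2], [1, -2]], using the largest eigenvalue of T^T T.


A^T A = [[17, -10], [-10, 8]]
trace(A^T A) = 25, det(A^T A) = 36
discriminant = 25^2 - 4*36 = 481
Largest eigenvalue of A^T A = (trace + sqrt(disc))/2 = 23.4659
||T|| = sqrt(23.4659) = 4.8442

4.8442


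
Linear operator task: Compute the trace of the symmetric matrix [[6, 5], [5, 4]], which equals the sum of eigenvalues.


For a self-adjoint (symmetric) matrix, the eigenvalues are real.
The sum of eigenvalues equals the trace of the matrix.
trace = 6 + 4 = 10

10


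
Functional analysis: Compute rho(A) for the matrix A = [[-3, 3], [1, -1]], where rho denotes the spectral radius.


For a 2x2 matrix, eigenvalues satisfy lambda^2 - (trace)*lambda + det = 0
trace = -3 + -1 = -4
det = -3*-1 - 3*1 = 0
discriminant = (-4)^2 - 4*(0) = 16
spectral radius = max |eigenvalue| = 4.0000

4.0000


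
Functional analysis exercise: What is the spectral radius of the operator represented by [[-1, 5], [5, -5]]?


For a 2x2 matrix, eigenvalues satisfy lambda^2 - (trace)*lambda + det = 0
trace = -1 + -5 = -6
det = -1*-5 - 5*5 = -20
discriminant = (-6)^2 - 4*(-20) = 116
spectral radius = max |eigenvalue| = 8.3852

8.3852


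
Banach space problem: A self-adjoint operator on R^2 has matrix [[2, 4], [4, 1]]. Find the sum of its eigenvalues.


For a self-adjoint (symmetric) matrix, the eigenvalues are real.
The sum of eigenvalues equals the trace of the matrix.
trace = 2 + 1 = 3

3


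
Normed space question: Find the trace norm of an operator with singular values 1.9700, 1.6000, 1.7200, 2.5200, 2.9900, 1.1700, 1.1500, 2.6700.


The nuclear norm is the sum of all singular values.
||T||_1 = 1.9700 + 1.6000 + 1.7200 + 2.5200 + 2.9900 + 1.1700 + 1.1500 + 2.6700
= 15.7900

15.7900


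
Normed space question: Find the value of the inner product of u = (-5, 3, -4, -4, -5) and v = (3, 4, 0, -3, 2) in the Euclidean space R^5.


Computing the standard inner product <u, v> = sum u_i * v_i
= -5*3 + 3*4 + -4*0 + -4*-3 + -5*2
= -15 + 12 + 0 + 12 + -10
= -1

-1


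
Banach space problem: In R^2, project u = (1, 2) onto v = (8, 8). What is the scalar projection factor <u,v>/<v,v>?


Computing <u,v> = 1*8 + 2*8 = 24
Computing <v,v> = 8^2 + 8^2 = 128
Projection coefficient = 24/128 = 0.1875

0.1875


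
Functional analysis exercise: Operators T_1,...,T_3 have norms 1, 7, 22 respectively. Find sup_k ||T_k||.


By the Uniform Boundedness Principle, the supremum of norms is finite.
sup_k ||T_k|| = max(1, 7, 22) = 22

22


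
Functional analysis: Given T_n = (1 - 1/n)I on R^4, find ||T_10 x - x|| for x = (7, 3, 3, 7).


T_10 x - x = (1 - 1/10)x - x = -x/10
||x|| = sqrt(116) = 10.7703
||T_10 x - x|| = ||x||/10 = 10.7703/10 = 1.0770

1.0770


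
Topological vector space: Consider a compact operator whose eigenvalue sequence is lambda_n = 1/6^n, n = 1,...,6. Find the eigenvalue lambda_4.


The eigenvalue formula gives lambda_4 = 1/6^4
= 1/1296
= 7.7160e-04

7.7160e-04


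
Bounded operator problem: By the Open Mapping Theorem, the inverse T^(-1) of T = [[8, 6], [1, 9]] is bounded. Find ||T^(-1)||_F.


det(T) = 8*9 - 6*1 = 66
T^(-1) = (1/66) * [[9, -6], [-1, 8]] = [[0.1364, -0.0909], [-0.0152, 0.1212]]
||T^(-1)||_F^2 = 0.1364^2 + (-0.0909)^2 + (-0.0152)^2 + 0.1212^2 = 0.0418
||T^(-1)||_F = sqrt(0.0418) = 0.2044

0.2044


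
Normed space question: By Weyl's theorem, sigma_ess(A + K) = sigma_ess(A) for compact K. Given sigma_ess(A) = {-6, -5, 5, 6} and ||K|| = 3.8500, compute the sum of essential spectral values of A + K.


By Weyl's theorem, the essential spectrum is invariant under compact perturbations.
sigma_ess(A + K) = sigma_ess(A) = {-6, -5, 5, 6}
Sum = -6 + -5 + 5 + 6 = 0

0


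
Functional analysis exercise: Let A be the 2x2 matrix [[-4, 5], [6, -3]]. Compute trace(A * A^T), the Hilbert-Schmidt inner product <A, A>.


trace(A * A^T) = sum of squares of all entries
= (-4)^2 + 5^2 + 6^2 + (-3)^2
= 16 + 25 + 36 + 9
= 86

86


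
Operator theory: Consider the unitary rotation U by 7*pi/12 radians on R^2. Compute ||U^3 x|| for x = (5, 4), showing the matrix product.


U is a rotation by theta = 7*pi/12
U^3 = rotation by 3*theta = 21*pi/12
cos(21*pi/12) = 0.7071, sin(21*pi/12) = -0.7071
U^3 x = (0.7071 * 5 - -0.7071 * 4, -0.7071 * 5 + 0.7071 * 4)
= (6.3640, -0.7071)
||U^3 x|| = sqrt(6.3640^2 + (-0.7071)^2) = sqrt(41.0000) = 6.4031

6.4031


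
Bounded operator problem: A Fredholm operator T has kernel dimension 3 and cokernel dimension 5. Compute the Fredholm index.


The Fredholm index is defined as ind(T) = dim(ker T) - dim(coker T)
= 3 - 5
= -2

-2


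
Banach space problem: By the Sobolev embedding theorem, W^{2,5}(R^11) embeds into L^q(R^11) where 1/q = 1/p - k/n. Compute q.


Using the Sobolev embedding formula: 1/q = 1/p - k/n
1/q = 1/5 - 2/11 = 1/55
q = 1/(1/55) = 55

55.0000


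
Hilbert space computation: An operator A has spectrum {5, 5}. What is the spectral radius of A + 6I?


Spectrum of A + 6I = {11, 11}
Spectral radius = max |lambda| over the shifted spectrum
= max(11, 11) = 11

11


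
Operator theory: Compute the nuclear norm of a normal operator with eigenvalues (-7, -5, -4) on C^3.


For a normal operator, singular values equal |eigenvalues|.
Trace norm = sum |lambda_i| = 7 + 5 + 4
= 16

16


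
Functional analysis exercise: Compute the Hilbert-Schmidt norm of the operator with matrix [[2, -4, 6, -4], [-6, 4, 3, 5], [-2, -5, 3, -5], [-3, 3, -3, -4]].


The Hilbert-Schmidt norm is sqrt(sum of squares of all entries).
Sum of squares = 2^2 + (-4)^2 + 6^2 + (-4)^2 + (-6)^2 + 4^2 + 3^2 + 5^2 + (-2)^2 + (-5)^2 + 3^2 + (-5)^2 + (-3)^2 + 3^2 + (-3)^2 + (-4)^2
= 4 + 16 + 36 + 16 + 36 + 16 + 9 + 25 + 4 + 25 + 9 + 25 + 9 + 9 + 9 + 16 = 264
||T||_HS = sqrt(264) = 16.2481

16.2481


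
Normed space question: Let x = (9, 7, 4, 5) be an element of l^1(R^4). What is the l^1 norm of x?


The l^1 norm equals the sum of absolute values of all components.
||x||_1 = 9 + 7 + 4 + 5
= 25

25.0000


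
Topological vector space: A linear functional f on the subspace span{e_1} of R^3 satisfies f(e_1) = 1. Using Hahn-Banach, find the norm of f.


The norm of f is given by ||f|| = sup_{||x||=1} |f(x)|.
On span{e_1}, ||e_1|| = 1, so ||f|| = |f(e_1)| / ||e_1||
= |1| / 1 = 1.0000

1.0000


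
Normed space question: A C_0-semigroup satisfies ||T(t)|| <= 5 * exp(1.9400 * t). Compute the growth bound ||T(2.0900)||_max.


||T(2.0900)|| <= 5 * exp(1.9400 * 2.0900)
= 5 * exp(4.0546)
= 5 * 57.6621
= 288.3105

288.3105


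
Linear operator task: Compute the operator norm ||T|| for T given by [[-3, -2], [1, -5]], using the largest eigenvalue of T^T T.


A^T A = [[10, 1], [1, 29]]
trace(A^T A) = 39, det(A^T A) = 289
discriminant = 39^2 - 4*289 = 365
Largest eigenvalue of A^T A = (trace + sqrt(disc))/2 = 29.0525
||T|| = sqrt(29.0525) = 5.3900

5.3900


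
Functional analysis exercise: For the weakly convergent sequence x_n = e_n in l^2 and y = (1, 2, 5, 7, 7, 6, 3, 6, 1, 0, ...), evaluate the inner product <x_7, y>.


x_7 = e_7 is the standard basis vector with 1 in position 7.
<x_7, y> = y_7 = 3
As n -> infinity, <x_n, y> -> 0, confirming weak convergence of (x_n) to 0.

3


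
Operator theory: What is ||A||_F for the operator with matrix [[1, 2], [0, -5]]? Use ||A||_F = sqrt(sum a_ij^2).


||A||_F^2 = sum a_ij^2
= 1^2 + 2^2 + 0^2 + (-5)^2
= 1 + 4 + 0 + 25 = 30
||A||_F = sqrt(30) = 5.4772

5.4772


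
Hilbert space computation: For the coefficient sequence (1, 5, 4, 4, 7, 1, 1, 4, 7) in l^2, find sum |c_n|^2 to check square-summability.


sum |c_n|^2 = 1^2 + 5^2 + 4^2 + 4^2 + 7^2 + 1^2 + 1^2 + 4^2 + 7^2
= 1 + 25 + 16 + 16 + 49 + 1 + 1 + 16 + 49
= 174

174


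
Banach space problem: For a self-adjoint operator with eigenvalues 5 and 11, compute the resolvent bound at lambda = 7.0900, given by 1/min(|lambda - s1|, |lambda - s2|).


dist(7.0900, {5, 11}) = min(|7.0900 - 5|, |7.0900 - 11|)
= min(2.0900, 3.9100) = 2.0900
Resolvent bound = 1/2.0900 = 0.4785

0.4785


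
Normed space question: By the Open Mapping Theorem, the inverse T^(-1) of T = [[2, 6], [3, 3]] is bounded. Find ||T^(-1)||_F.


det(T) = 2*3 - 6*3 = -12
T^(-1) = (1/-12) * [[3, -6], [-3, 2]] = [[-0.2500, 0.5000], [0.2500, -0.1667]]
||T^(-1)||_F^2 = (-0.2500)^2 + 0.5000^2 + 0.2500^2 + (-0.1667)^2 = 0.4028
||T^(-1)||_F = sqrt(0.4028) = 0.6346

0.6346


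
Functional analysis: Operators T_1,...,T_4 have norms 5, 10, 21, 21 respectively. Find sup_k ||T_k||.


By the Uniform Boundedness Principle, the supremum of norms is finite.
sup_k ||T_k|| = max(5, 10, 21, 21) = 21

21


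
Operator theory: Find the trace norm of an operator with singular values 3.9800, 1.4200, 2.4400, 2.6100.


The nuclear norm is the sum of all singular values.
||T||_1 = 3.9800 + 1.4200 + 2.4400 + 2.6100
= 10.4500

10.4500


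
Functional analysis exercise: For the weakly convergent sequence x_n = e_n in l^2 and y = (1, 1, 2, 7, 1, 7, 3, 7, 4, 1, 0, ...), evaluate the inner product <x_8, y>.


x_8 = e_8 is the standard basis vector with 1 in position 8.
<x_8, y> = y_8 = 7
As n -> infinity, <x_n, y> -> 0, confirming weak convergence of (x_n) to 0.

7


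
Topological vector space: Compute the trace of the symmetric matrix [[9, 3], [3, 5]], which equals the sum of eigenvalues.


For a self-adjoint (symmetric) matrix, the eigenvalues are real.
The sum of eigenvalues equals the trace of the matrix.
trace = 9 + 5 = 14

14


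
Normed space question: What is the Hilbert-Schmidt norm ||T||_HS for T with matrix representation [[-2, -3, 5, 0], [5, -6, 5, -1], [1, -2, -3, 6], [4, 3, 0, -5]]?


The Hilbert-Schmidt norm is sqrt(sum of squares of all entries).
Sum of squares = (-2)^2 + (-3)^2 + 5^2 + 0^2 + 5^2 + (-6)^2 + 5^2 + (-1)^2 + 1^2 + (-2)^2 + (-3)^2 + 6^2 + 4^2 + 3^2 + 0^2 + (-5)^2
= 4 + 9 + 25 + 0 + 25 + 36 + 25 + 1 + 1 + 4 + 9 + 36 + 16 + 9 + 0 + 25 = 225
||T||_HS = sqrt(225) = 15.0000

15.0000


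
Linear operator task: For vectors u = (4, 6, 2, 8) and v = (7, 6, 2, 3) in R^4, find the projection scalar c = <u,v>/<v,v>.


Computing <u,v> = 4*7 + 6*6 + 2*2 + 8*3 = 92
Computing <v,v> = 7^2 + 6^2 + 2^2 + 3^2 = 98
Projection coefficient = 92/98 = 0.9388

0.9388


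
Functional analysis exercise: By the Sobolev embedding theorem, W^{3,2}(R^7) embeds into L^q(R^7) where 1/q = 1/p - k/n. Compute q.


Using the Sobolev embedding formula: 1/q = 1/p - k/n
1/q = 1/2 - 3/7 = 1/14
q = 1/(1/14) = 14

14.0000


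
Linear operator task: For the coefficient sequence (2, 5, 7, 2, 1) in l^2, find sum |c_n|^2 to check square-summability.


sum |c_n|^2 = 2^2 + 5^2 + 7^2 + 2^2 + 1^2
= 4 + 25 + 49 + 4 + 1
= 83

83


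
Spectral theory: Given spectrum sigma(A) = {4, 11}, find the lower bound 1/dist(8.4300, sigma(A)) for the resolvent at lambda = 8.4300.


dist(8.4300, {4, 11}) = min(|8.4300 - 4|, |8.4300 - 11|)
= min(4.4300, 2.5700) = 2.5700
Resolvent bound = 1/2.5700 = 0.3891

0.3891


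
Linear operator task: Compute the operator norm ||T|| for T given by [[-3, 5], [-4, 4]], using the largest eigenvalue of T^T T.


A^T A = [[25, -31], [-31, 41]]
trace(A^T A) = 66, det(A^T A) = 64
discriminant = 66^2 - 4*64 = 4100
Largest eigenvalue of A^T A = (trace + sqrt(disc))/2 = 65.0156
||T|| = sqrt(65.0156) = 8.0632

8.0632


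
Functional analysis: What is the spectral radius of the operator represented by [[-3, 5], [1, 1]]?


For a 2x2 matrix, eigenvalues satisfy lambda^2 - (trace)*lambda + det = 0
trace = -3 + 1 = -2
det = -3*1 - 5*1 = -8
discriminant = (-2)^2 - 4*(-8) = 36
spectral radius = max |eigenvalue| = 4.0000

4.0000


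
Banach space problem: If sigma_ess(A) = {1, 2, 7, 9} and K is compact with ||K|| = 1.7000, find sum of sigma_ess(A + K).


By Weyl's theorem, the essential spectrum is invariant under compact perturbations.
sigma_ess(A + K) = sigma_ess(A) = {1, 2, 7, 9}
Sum = 1 + 2 + 7 + 9 = 19

19


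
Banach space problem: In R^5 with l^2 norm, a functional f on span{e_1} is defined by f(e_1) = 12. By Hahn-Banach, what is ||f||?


The norm of f is given by ||f|| = sup_{||x||=1} |f(x)|.
On span{e_1}, ||e_1|| = 1, so ||f|| = |f(e_1)| / ||e_1||
= |12| / 1 = 12.0000

12.0000


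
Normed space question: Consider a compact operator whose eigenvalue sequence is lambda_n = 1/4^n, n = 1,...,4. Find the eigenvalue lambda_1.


The eigenvalue formula gives lambda_1 = 1/4^1
= 1/4
= 0.2500

0.2500


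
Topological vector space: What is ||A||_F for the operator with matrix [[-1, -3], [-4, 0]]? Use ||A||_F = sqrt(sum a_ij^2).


||A||_F^2 = sum a_ij^2
= (-1)^2 + (-3)^2 + (-4)^2 + 0^2
= 1 + 9 + 16 + 0 = 26
||A||_F = sqrt(26) = 5.0990

5.0990


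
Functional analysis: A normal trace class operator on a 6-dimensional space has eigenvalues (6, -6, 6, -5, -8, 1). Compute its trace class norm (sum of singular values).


For a normal operator, singular values equal |eigenvalues|.
Trace norm = sum |lambda_i| = 6 + 6 + 6 + 5 + 8 + 1
= 32

32


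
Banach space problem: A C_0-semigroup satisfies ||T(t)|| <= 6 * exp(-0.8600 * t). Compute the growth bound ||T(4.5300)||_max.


||T(4.5300)|| <= 6 * exp(-0.8600 * 4.5300)
= 6 * exp(-3.8958)
= 6 * 0.0203
= 0.1220

0.1220


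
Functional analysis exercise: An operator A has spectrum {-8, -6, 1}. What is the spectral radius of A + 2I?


Spectrum of A + 2I = {-6, -4, 3}
Spectral radius = max |lambda| over the shifted spectrum
= max(6, 4, 3) = 6

6


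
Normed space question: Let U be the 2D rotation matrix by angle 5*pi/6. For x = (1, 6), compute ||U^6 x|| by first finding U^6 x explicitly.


U is a rotation by theta = 5*pi/6
U^6 = rotation by 6*theta = 30*pi/6 = 6*pi/6 (mod 2*pi)
cos(6*pi/6) = -1.0000, sin(6*pi/6) = 0.0000
U^6 x = (-1.0000 * 1 - 0.0000 * 6, 0.0000 * 1 + -1.0000 * 6)
= (-1.0000, -6.0000)
||U^6 x|| = sqrt((-1.0000)^2 + (-6.0000)^2) = sqrt(37.0000) = 6.0828

6.0828


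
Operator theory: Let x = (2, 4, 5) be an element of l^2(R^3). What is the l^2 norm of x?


The l^2 norm = (sum |x_i|^2)^(1/2)
Sum of 2th powers = 4 + 16 + 25 = 45
||x||_2 = (45)^(1/2) = 6.7082

6.7082


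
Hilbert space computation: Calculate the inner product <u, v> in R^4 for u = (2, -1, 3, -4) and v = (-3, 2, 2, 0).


Computing the standard inner product <u, v> = sum u_i * v_i
= 2*-3 + -1*2 + 3*2 + -4*0
= -6 + -2 + 6 + 0
= -2

-2


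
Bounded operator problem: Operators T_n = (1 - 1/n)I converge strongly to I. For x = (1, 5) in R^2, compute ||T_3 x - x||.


T_3 x - x = (1 - 1/3)x - x = -x/3
||x|| = sqrt(26) = 5.0990
||T_3 x - x|| = ||x||/3 = 5.0990/3 = 1.6997

1.6997


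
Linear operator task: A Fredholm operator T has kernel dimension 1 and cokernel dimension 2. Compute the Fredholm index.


The Fredholm index is defined as ind(T) = dim(ker T) - dim(coker T)
= 1 - 2
= -1

-1


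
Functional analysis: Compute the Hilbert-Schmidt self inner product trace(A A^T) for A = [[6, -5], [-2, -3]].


trace(A * A^T) = sum of squares of all entries
= 6^2 + (-5)^2 + (-2)^2 + (-3)^2
= 36 + 25 + 4 + 9
= 74

74


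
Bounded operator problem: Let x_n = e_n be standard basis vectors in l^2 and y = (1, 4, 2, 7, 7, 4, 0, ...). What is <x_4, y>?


x_4 = e_4 is the standard basis vector with 1 in position 4.
<x_4, y> = y_4 = 7
As n -> infinity, <x_n, y> -> 0, confirming weak convergence of (x_n) to 0.

7


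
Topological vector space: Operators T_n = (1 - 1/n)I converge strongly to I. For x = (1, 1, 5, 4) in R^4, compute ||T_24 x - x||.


T_24 x - x = (1 - 1/24)x - x = -x/24
||x|| = sqrt(43) = 6.5574
||T_24 x - x|| = ||x||/24 = 6.5574/24 = 0.2732

0.2732


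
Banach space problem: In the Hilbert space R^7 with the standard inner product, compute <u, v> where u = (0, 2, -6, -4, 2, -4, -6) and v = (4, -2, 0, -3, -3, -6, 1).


Computing the standard inner product <u, v> = sum u_i * v_i
= 0*4 + 2*-2 + -6*0 + -4*-3 + 2*-3 + -4*-6 + -6*1
= 0 + -4 + 0 + 12 + -6 + 24 + -6
= 20

20


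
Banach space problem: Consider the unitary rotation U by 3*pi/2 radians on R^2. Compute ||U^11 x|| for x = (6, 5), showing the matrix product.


U is a rotation by theta = 3*pi/2
U^11 = rotation by 11*theta = 33*pi/2 = 1*pi/2 (mod 2*pi)
cos(1*pi/2) = 0.0000, sin(1*pi/2) = 1.0000
U^11 x = (0.0000 * 6 - 1.0000 * 5, 1.0000 * 6 + 0.0000 * 5)
= (-5.0000, 6.0000)
||U^11 x|| = sqrt((-5.0000)^2 + 6.0000^2) = sqrt(61.0000) = 7.8102

7.8102


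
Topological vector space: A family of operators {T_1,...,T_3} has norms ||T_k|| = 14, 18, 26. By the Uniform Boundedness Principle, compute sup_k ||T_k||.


By the Uniform Boundedness Principle, the supremum of norms is finite.
sup_k ||T_k|| = max(14, 18, 26) = 26

26


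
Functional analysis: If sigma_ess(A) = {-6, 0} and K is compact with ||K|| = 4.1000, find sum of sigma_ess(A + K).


By Weyl's theorem, the essential spectrum is invariant under compact perturbations.
sigma_ess(A + K) = sigma_ess(A) = {-6, 0}
Sum = -6 + 0 = -6

-6


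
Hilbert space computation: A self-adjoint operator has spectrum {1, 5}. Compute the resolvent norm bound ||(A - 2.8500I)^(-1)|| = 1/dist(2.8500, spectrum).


dist(2.8500, {1, 5}) = min(|2.8500 - 1|, |2.8500 - 5|)
= min(1.8500, 2.1500) = 1.8500
Resolvent bound = 1/1.8500 = 0.5405

0.5405


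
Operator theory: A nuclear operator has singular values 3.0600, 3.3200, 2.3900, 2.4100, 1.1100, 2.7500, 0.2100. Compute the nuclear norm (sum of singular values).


The nuclear norm is the sum of all singular values.
||T||_1 = 3.0600 + 3.3200 + 2.3900 + 2.4100 + 1.1100 + 2.7500 + 0.2100
= 15.2500

15.2500


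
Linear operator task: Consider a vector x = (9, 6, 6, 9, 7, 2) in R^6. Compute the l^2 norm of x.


The l^2 norm = (sum |x_i|^2)^(1/2)
Sum of 2th powers = 81 + 36 + 36 + 81 + 49 + 4 = 287
||x||_2 = (287)^(1/2) = 16.9411

16.9411


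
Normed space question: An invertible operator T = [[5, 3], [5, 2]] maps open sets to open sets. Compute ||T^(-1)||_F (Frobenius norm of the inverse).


det(T) = 5*2 - 3*5 = -5
T^(-1) = (1/-5) * [[2, -3], [-5, 5]] = [[-0.4000, 0.6000], [1.0000, -1.0000]]
||T^(-1)||_F^2 = (-0.4000)^2 + 0.6000^2 + 1.0000^2 + (-1.0000)^2 = 2.5200
||T^(-1)||_F = sqrt(2.5200) = 1.5875

1.5875


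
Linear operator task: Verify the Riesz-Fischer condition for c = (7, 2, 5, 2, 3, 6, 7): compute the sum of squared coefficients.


sum |c_n|^2 = 7^2 + 2^2 + 5^2 + 2^2 + 3^2 + 6^2 + 7^2
= 49 + 4 + 25 + 4 + 9 + 36 + 49
= 176

176


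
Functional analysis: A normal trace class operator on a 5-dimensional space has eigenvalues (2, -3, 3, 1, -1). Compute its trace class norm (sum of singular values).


For a normal operator, singular values equal |eigenvalues|.
Trace norm = sum |lambda_i| = 2 + 3 + 3 + 1 + 1
= 10

10


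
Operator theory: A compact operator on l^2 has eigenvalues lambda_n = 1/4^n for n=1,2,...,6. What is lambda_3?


The eigenvalue formula gives lambda_3 = 1/4^3
= 1/64
= 0.0156

0.0156


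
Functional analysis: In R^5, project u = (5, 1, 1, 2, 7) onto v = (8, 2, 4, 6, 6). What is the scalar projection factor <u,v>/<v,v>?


Computing <u,v> = 5*8 + 1*2 + 1*4 + 2*6 + 7*6 = 100
Computing <v,v> = 8^2 + 2^2 + 4^2 + 6^2 + 6^2 = 156
Projection coefficient = 100/156 = 0.6410

0.6410


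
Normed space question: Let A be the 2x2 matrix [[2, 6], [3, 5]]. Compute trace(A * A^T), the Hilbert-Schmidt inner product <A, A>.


trace(A * A^T) = sum of squares of all entries
= 2^2 + 6^2 + 3^2 + 5^2
= 4 + 36 + 9 + 25
= 74

74
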